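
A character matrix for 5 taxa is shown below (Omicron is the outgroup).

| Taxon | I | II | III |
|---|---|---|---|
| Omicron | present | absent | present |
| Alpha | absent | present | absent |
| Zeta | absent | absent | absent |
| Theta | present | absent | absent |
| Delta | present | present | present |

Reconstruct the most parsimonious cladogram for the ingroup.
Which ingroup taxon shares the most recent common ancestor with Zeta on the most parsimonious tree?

Alpha

Character polarity is set by the outgroup: the derived state is whichever differs from the outgroup's state, so for I, III the derived state is 'absent', and for the remaining characters it is 'present'.
I (derived state 'absent') is shared by Alpha and Zeta — a synapomorphy uniting that clade.
II (state 'present') occurs in Alpha and Delta but conflicts with the nesting implied by the other characters — most parsimoniously interpreted as homoplasy.
Only Alpha, Theta, and Zeta show the derived state 'absent' for III, supporting them as a clade.
Most parsimonious ingroup topology: (((Alpha,Zeta),Theta),Delta).
Zeta and Alpha form a cherry on this tree, so they are sister taxa.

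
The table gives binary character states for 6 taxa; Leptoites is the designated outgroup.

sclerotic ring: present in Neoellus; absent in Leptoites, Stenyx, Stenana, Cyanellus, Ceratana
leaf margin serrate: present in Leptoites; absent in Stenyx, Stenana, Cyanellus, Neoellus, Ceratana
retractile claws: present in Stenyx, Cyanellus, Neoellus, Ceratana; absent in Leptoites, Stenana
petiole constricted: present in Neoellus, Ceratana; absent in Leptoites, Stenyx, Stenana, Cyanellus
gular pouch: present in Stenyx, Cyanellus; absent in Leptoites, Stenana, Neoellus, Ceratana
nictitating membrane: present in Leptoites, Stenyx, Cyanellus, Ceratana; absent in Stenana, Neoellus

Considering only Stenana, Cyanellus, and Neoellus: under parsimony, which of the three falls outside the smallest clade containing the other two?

Stenana

Character polarity is set by the outgroup: the derived state is whichever differs from the outgroup's state, so for leaf margin serrate, nictitating membrane the derived state is 'absent', and for the remaining characters it is 'present'.
sclerotic ring (derived state 'present') is unique to Neoellus (autapomorphy; uninformative for grouping).
All ingroup taxa share the derived state 'absent' for leaf margin serrate; it defines the ingroup but does not resolve relationships within it.
Only Ceratana, Cyanellus, Neoellus, and Stenyx show the derived state 'present' for retractile claws, supporting them as a clade.
petiole constricted (derived state 'present') is shared by Ceratana and Neoellus — a synapomorphy uniting that clade.
Only Cyanellus and Stenyx show the derived state 'present' for gular pouch, supporting them as a clade.
nictitating membrane groups Neoellus and Stenana, which is incompatible with the clades supported by the remaining characters; treating it as convergent (homoplasy) costs fewer steps than any alternative tree.
Most parsimonious ingroup topology: (((Stenyx,Cyanellus),(Neoellus,Ceratana)),Stenana).
Neoellus and Cyanellus share a more recent common ancestor with each other than either does with Stenana, so Stenana is the least closely related of the three.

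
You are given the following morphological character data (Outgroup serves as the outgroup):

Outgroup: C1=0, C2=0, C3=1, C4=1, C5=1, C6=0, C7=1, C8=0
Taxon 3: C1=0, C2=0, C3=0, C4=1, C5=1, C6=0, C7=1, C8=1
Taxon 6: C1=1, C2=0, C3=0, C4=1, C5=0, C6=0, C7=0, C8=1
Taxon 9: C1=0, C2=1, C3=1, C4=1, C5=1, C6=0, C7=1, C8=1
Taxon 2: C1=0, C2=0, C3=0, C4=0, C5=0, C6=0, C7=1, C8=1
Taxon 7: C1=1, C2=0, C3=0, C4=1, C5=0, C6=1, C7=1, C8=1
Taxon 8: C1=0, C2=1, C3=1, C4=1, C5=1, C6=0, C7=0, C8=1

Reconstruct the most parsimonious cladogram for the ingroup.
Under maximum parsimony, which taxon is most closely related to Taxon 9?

Character polarity is set by the outgroup: the derived state is whichever differs from the outgroup's state, so for C3, C4, C5, C7 the derived state is '0', and for the remaining characters it is '1'.
C1: derived state '1' in Taxon 6 and Taxon 7 only — synapomorphy for {Taxon 6, Taxon 7}.
C2: derived state '1' in Taxon 8 and Taxon 9 only — synapomorphy for {Taxon 8, Taxon 9}.
Only Taxon 2, Taxon 3, Taxon 6, and Taxon 7 show the derived state '0' for C3, supporting them as a clade.
C4: derived state '0' in Taxon 2 only — an autapomorphy, so it tells us nothing about relationships among taxa.
C5 (derived state '0') is shared by Taxon 2, Taxon 6, and Taxon 7 — a synapomorphy uniting that clade.
C6 (derived state '1') is unique to Taxon 7 (autapomorphy; uninformative for grouping).
C7 groups Taxon 6 and Taxon 8, which is incompatible with the clades supported by the remaining characters; treating it as convergent (homoplasy) costs fewer steps than any alternative tree.
C8 (derived state '1') is shared by all ingroup taxa — unites the whole ingroup.
Most parsimonious ingroup topology: ((Taxon 3,((Taxon 6,Taxon 7),Taxon 2)),(Taxon 9,Taxon 8)).
Taxon 9 and Taxon 8 form a cherry on this tree, so they are sister taxa.

Taxon 8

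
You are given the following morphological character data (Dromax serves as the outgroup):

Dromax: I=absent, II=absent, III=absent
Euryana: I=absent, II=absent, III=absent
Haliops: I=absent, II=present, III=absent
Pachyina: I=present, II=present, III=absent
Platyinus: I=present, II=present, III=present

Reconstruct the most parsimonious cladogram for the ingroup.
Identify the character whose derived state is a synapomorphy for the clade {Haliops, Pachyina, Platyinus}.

The outgroup has state 'absent' for every character, so 'present' is the derived state throughout.
Only Pachyina and Platyinus show the derived state 'present' for I, supporting them as a clade.
Only Haliops, Pachyina, and Platyinus show the derived state 'present' for II, supporting them as a clade.
III: derived state 'present' in Platyinus only — an autapomorphy, so it tells us nothing about relationships among taxa.
Most parsimonious ingroup topology: (Euryana,(Haliops,(Pachyina,Platyinus))).
The clade {Haliops, Pachyina, Platyinus} is supported by II: its derived state 'present' occurs in exactly those taxa and in no other taxon (including the outgroup).

II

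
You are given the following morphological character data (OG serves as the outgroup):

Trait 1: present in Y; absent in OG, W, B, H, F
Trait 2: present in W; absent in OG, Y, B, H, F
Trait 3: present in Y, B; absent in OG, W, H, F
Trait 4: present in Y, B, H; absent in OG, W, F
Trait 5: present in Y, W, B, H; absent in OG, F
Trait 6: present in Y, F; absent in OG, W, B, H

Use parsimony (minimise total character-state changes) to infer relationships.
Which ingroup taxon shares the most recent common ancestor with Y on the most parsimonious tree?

B

The outgroup has state 'absent' for every character, so 'present' is the derived state throughout.
Trait 1: derived state 'present' in Y only — an autapomorphy, so it tells us nothing about relationships among taxa.
Trait 2: derived state 'present' in W only — an autapomorphy, so it tells us nothing about relationships among taxa.
Trait 3 (derived state 'present') is shared by B and Y — a synapomorphy uniting that clade.
Only B, H, and Y show the derived state 'present' for Trait 4, supporting them as a clade.
Only B, H, W, and Y show the derived state 'present' for Trait 5, supporting them as a clade.
Trait 6 (state 'present') occurs in F and Y but conflicts with the nesting implied by the other characters — most parsimoniously interpreted as homoplasy.
Most parsimonious ingroup topology: ((((Y,B),H),W),F).
Y and B form a cherry on this tree, so they are sister taxa.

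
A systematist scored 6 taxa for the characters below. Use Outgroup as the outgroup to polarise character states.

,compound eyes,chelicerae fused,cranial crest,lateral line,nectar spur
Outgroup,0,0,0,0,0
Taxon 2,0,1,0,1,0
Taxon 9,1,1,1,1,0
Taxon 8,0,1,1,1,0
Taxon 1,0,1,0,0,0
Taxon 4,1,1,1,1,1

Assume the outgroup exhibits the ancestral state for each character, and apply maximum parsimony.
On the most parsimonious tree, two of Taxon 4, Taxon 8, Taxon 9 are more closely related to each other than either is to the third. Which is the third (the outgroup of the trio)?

The outgroup has state '0' for every character, so '1' is the derived state throughout.
compound eyes (derived state '1') is shared by Taxon 4 and Taxon 9 — a synapomorphy uniting that clade.
chelicerae fused (derived state '1') is shared by all ingroup taxa — unites the whole ingroup.
cranial crest (derived state '1') is shared by Taxon 4, Taxon 8, and Taxon 9 — a synapomorphy uniting that clade.
lateral line (derived state '1') is shared by Taxon 2, Taxon 4, Taxon 8, and Taxon 9 — a synapomorphy uniting that clade.
nectar spur: derived state '1' in Taxon 4 only — an autapomorphy, so it tells us nothing about relationships among taxa.
Most parsimonious ingroup topology: ((Taxon 2,((Taxon 9,Taxon 4),Taxon 8)),Taxon 1).
Taxon 4 and Taxon 9 share a more recent common ancestor with each other than either does with Taxon 8, so Taxon 8 is the least closely related of the three.

Taxon 8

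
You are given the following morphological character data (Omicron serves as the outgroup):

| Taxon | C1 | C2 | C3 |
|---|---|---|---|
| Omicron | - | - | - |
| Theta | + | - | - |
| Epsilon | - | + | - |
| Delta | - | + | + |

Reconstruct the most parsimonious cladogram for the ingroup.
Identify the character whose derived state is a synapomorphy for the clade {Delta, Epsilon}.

The outgroup has state '-' for every character, so '+' is the derived state throughout.
C1: derived state '+' in Theta only — an autapomorphy, so it tells us nothing about relationships among taxa.
C2 (derived state '+') is shared by Delta and Epsilon — a synapomorphy uniting that clade.
C3: derived state '+' in Delta only — an autapomorphy, so it tells us nothing about relationships among taxa.
Most parsimonious ingroup topology: (Theta,(Epsilon,Delta)).
The clade {Delta, Epsilon} is supported by C2: its derived state '+' occurs in exactly those taxa and in no other taxon (including the outgroup).

C2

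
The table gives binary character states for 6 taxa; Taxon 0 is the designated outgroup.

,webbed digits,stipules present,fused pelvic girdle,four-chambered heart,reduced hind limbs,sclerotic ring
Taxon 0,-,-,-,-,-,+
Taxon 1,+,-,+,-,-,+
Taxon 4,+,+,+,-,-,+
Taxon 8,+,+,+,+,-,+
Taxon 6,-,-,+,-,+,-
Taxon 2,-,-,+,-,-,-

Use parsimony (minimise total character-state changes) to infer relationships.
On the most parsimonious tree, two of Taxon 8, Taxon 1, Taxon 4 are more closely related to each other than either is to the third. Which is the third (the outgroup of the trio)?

Character polarity is set by the outgroup: the derived state is whichever differs from the outgroup's state, so for sclerotic ring the derived state is '-', and for the remaining characters it is '+'.
webbed digits: derived state '+' in Taxon 1, Taxon 4, and Taxon 8 only — synapomorphy for {Taxon 1, Taxon 4, Taxon 8}.
Only Taxon 4 and Taxon 8 show the derived state '+' for stipules present, supporting them as a clade.
All ingroup taxa share the derived state '+' for fused pelvic girdle; it defines the ingroup but does not resolve relationships within it.
four-chambered heart: derived state '+' in Taxon 8 only — an autapomorphy, so it tells us nothing about relationships among taxa.
reduced hind limbs: derived state '+' in Taxon 6 only — an autapomorphy, so it tells us nothing about relationships among taxa.
sclerotic ring (derived state '-') is shared by Taxon 2 and Taxon 6 — a synapomorphy uniting that clade.
Most parsimonious ingroup topology: ((Taxon 1,(Taxon 4,Taxon 8)),(Taxon 6,Taxon 2)).
Taxon 4 and Taxon 8 share a more recent common ancestor with each other than either does with Taxon 1, so Taxon 1 is the least closely related of the three.

Taxon 1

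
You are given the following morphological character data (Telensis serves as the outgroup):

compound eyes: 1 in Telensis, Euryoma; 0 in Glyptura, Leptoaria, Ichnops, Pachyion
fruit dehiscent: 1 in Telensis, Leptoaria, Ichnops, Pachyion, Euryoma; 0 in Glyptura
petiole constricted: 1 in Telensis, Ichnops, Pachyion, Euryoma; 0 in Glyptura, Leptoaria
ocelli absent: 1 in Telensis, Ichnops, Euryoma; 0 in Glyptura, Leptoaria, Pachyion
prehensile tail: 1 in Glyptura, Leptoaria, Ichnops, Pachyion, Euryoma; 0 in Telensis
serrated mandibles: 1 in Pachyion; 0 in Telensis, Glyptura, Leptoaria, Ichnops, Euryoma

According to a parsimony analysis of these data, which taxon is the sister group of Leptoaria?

Character polarity is set by the outgroup: the derived state is whichever differs from the outgroup's state, so for compound eyes, fruit dehiscent, petiole constricted, ocelli absent the derived state is '0', and for the remaining characters it is '1'.
compound eyes: derived state '0' in Glyptura, Ichnops, Leptoaria, and Pachyion only — synapomorphy for {Glyptura, Ichnops, Leptoaria, Pachyion}.
fruit dehiscent: derived state '0' in Glyptura only — an autapomorphy, so it tells us nothing about relationships among taxa.
petiole constricted (derived state '0') is shared by Glyptura and Leptoaria — a synapomorphy uniting that clade.
Only Glyptura, Leptoaria, and Pachyion show the derived state '0' for ocelli absent, supporting them as a clade.
All ingroup taxa share the derived state '1' for prehensile tail; it defines the ingroup but does not resolve relationships within it.
serrated mandibles (derived state '1') is unique to Pachyion (autapomorphy; uninformative for grouping).
Most parsimonious ingroup topology: ((((Glyptura,Leptoaria),Pachyion),Ichnops),Euryoma).
Leptoaria and Glyptura form a cherry on this tree, so they are sister taxa.

Glyptura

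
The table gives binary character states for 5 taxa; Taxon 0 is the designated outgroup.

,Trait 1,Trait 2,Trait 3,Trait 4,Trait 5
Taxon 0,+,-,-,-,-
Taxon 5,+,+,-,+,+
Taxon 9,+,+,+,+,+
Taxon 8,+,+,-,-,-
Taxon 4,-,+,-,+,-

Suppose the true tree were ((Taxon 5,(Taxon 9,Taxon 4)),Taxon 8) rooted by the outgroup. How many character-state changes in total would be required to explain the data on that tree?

Map each character onto ((Taxon 5,(Taxon 9,Taxon 4)),Taxon 8) (rooted by Taxon 0) and count the minimum state changes it requires (Fitch parsimony):
Trait 1: 1; Trait 2: 1; Trait 3: 1; Trait 4: 1; Trait 5: 2.
Total tree length = 6.

6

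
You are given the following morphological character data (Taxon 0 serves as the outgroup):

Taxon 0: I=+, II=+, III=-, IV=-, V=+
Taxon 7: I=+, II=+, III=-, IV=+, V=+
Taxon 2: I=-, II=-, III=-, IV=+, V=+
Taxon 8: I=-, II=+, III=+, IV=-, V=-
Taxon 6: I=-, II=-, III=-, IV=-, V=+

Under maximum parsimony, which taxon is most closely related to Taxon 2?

Taxon 6

Character polarity is set by the outgroup: the derived state is whichever differs from the outgroup's state, so for I, II, V the derived state is '-', and for the remaining characters it is '+'.
I (derived state '-') is shared by Taxon 2, Taxon 6, and Taxon 8 — a synapomorphy uniting that clade.
Only Taxon 2 and Taxon 6 show the derived state '-' for II, supporting them as a clade.
III: derived state '+' in Taxon 8 only — an autapomorphy, so it tells us nothing about relationships among taxa.
IV (state '+') occurs in Taxon 2 and Taxon 7 but conflicts with the nesting implied by the other characters — most parsimoniously interpreted as homoplasy.
V (derived state '-') is unique to Taxon 8 (autapomorphy; uninformative for grouping).
Most parsimonious ingroup topology: (Taxon 7,((Taxon 2,Taxon 6),Taxon 8)).
Taxon 2 and Taxon 6 form a cherry on this tree, so they are sister taxa.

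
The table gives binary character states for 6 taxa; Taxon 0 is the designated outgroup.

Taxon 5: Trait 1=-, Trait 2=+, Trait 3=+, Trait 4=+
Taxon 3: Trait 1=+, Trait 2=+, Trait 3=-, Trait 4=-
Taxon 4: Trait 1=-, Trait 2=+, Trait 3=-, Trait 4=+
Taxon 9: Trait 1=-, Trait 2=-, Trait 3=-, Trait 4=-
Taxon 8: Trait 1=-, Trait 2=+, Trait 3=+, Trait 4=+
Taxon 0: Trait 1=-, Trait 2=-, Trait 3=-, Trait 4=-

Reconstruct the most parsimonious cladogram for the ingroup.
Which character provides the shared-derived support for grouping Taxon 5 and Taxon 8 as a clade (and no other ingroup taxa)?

Trait 3

The outgroup has state '-' for every character, so '+' is the derived state throughout.
Trait 1 (derived state '+') is unique to Taxon 3 (autapomorphy; uninformative for grouping).
Trait 2: derived state '+' in Taxon 3, Taxon 4, Taxon 5, and Taxon 8 only — synapomorphy for {Taxon 3, Taxon 4, Taxon 5, Taxon 8}.
Trait 3 (derived state '+') is shared by Taxon 5 and Taxon 8 — a synapomorphy uniting that clade.
Only Taxon 4, Taxon 5, and Taxon 8 show the derived state '+' for Trait 4, supporting them as a clade.
Most parsimonious ingroup topology: ((((Taxon 5,Taxon 8),Taxon 4),Taxon 3),Taxon 9).
The clade {Taxon 5, Taxon 8} is supported by Trait 3: its derived state '+' occurs in exactly those taxa and in no other taxon (including the outgroup).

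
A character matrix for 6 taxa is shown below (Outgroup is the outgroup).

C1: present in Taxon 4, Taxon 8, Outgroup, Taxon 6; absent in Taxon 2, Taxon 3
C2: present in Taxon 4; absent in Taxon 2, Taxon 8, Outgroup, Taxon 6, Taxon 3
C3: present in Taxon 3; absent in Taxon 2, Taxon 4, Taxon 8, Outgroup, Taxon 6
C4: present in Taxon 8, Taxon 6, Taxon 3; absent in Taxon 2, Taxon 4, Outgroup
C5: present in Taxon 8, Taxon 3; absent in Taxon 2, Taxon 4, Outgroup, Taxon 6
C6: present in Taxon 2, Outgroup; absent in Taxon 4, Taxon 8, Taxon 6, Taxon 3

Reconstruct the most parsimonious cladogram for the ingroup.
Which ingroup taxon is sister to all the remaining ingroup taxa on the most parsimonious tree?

Character polarity is set by the outgroup: the derived state is whichever differs from the outgroup's state, so for C1, C6 the derived state is 'absent', and for the remaining characters it is 'present'.
C1 groups Taxon 2 and Taxon 3, which is incompatible with the clades supported by the remaining characters; treating it as convergent (homoplasy) costs fewer steps than any alternative tree.
C2 (derived state 'present') is unique to Taxon 4 (autapomorphy; uninformative for grouping).
C3 (derived state 'present') is unique to Taxon 3 (autapomorphy; uninformative for grouping).
Only Taxon 3, Taxon 6, and Taxon 8 show the derived state 'present' for C4, supporting them as a clade.
Only Taxon 3 and Taxon 8 show the derived state 'present' for C5, supporting them as a clade.
C6: derived state 'absent' in Taxon 3, Taxon 4, Taxon 6, and Taxon 8 only — synapomorphy for {Taxon 3, Taxon 4, Taxon 6, Taxon 8}.
Most parsimonious ingroup topology: (((Taxon 6,(Taxon 3,Taxon 8)),Taxon 4),Taxon 2).
Taxon 2 is sister to the clade containing all other ingroup taxa, so it is the earliest-diverging (most basal) ingroup lineage.

Taxon 2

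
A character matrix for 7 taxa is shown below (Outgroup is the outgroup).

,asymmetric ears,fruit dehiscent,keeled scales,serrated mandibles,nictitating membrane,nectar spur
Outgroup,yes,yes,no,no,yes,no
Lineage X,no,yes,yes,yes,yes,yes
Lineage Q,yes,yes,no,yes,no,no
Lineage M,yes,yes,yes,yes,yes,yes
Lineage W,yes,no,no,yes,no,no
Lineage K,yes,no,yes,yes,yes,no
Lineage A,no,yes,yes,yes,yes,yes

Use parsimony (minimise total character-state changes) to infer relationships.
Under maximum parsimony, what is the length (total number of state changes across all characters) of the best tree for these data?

Character polarity is set by the outgroup: the derived state is whichever differs from the outgroup's state, so for asymmetric ears, fruit dehiscent, nictitating membrane the derived state is 'no', and for the remaining characters it is 'yes'.
asymmetric ears: derived state 'no' in Lineage A and Lineage X only — synapomorphy for {Lineage A, Lineage X}.
fruit dehiscent groups Lineage K and Lineage W, which is incompatible with the clades supported by the remaining characters; treating it as convergent (homoplasy) costs fewer steps than any alternative tree.
Only Lineage A, Lineage K, Lineage M, and Lineage X show the derived state 'yes' for keeled scales, supporting them as a clade.
serrated mandibles (derived state 'yes') is shared by all ingroup taxa — unites the whole ingroup.
Only Lineage Q and Lineage W show the derived state 'no' for nictitating membrane, supporting them as a clade.
nectar spur (derived state 'yes') is shared by Lineage A, Lineage M, and Lineage X — a synapomorphy uniting that clade.
Most parsimonious ingroup topology: ((((Lineage X,Lineage A),Lineage M),Lineage K),(Lineage Q,Lineage W)).
Changes per character on this tree: asymmetric ears: 1; fruit dehiscent: 2; keeled scales: 1; serrated mandibles: 1; nictitating membrane: 1; nectar spur: 1.
Total = 7.

7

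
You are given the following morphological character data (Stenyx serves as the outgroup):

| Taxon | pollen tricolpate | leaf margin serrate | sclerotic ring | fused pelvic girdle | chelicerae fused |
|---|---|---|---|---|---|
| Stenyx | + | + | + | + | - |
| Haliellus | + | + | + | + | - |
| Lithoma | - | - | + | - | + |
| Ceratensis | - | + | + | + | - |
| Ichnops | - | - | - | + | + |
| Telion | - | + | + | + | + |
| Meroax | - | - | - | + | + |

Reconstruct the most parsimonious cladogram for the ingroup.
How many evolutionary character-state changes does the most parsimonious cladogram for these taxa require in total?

5

Character polarity is set by the outgroup: the derived state is whichever differs from the outgroup's state, so for pollen tricolpate, leaf margin serrate, sclerotic ring, fused pelvic girdle the derived state is '-', and for the remaining characters it is '+'.
Only Ceratensis, Ichnops, Lithoma, Meroax, and Telion show the derived state '-' for pollen tricolpate, supporting them as a clade.
leaf margin serrate (derived state '-') is shared by Ichnops, Lithoma, and Meroax — a synapomorphy uniting that clade.
sclerotic ring: derived state '-' in Ichnops and Meroax only — synapomorphy for {Ichnops, Meroax}.
fused pelvic girdle: derived state '-' in Lithoma only — an autapomorphy, so it tells us nothing about relationships among taxa.
chelicerae fused (derived state '+') is shared by Ichnops, Lithoma, Meroax, and Telion — a synapomorphy uniting that clade.
Most parsimonious ingroup topology: (Haliellus,(((Lithoma,(Ichnops,Meroax)),Telion),Ceratensis)).
Changes per character on this tree: pollen tricolpate: 1; leaf margin serrate: 1; sclerotic ring: 1; fused pelvic girdle: 1; chelicerae fused: 1.
Total = 5.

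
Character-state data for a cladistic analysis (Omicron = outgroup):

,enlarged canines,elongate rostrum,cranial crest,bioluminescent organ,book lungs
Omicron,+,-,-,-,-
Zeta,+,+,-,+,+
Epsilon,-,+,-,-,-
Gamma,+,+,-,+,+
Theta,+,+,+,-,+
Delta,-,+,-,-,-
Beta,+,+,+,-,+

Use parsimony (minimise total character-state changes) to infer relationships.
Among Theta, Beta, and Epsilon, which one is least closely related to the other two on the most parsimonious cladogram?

Epsilon

Character polarity is set by the outgroup: the derived state is whichever differs from the outgroup's state, so for enlarged canines the derived state is '-', and for the remaining characters it is '+'.
enlarged canines (derived state '-') is shared by Delta and Epsilon — a synapomorphy uniting that clade.
All ingroup taxa share the derived state '+' for elongate rostrum; it defines the ingroup but does not resolve relationships within it.
cranial crest (derived state '+') is shared by Beta and Theta — a synapomorphy uniting that clade.
bioluminescent organ: derived state '+' in Gamma and Zeta only — synapomorphy for {Gamma, Zeta}.
book lungs: derived state '+' in Beta, Gamma, Theta, and Zeta only — synapomorphy for {Beta, Gamma, Theta, Zeta}.
Most parsimonious ingroup topology: (((Zeta,Gamma),(Theta,Beta)),(Epsilon,Delta)).
Theta and Beta share a more recent common ancestor with each other than either does with Epsilon, so Epsilon is the least closely related of the three.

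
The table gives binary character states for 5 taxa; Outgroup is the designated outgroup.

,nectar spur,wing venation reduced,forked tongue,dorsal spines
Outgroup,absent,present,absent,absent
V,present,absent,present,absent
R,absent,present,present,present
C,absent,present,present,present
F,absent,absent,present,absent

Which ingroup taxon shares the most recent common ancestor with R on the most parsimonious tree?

C

Character polarity is set by the outgroup: the derived state is whichever differs from the outgroup's state, so for wing venation reduced the derived state is 'absent', and for the remaining characters it is 'present'.
nectar spur (derived state 'present') is unique to V (autapomorphy; uninformative for grouping).
Only F and V show the derived state 'absent' for wing venation reduced, supporting them as a clade.
All ingroup taxa share the derived state 'present' for forked tongue; it defines the ingroup but does not resolve relationships within it.
Only C and R show the derived state 'present' for dorsal spines, supporting them as a clade.
Most parsimonious ingroup topology: ((V,F),(R,C)).
R and C form a cherry on this tree, so they are sister taxa.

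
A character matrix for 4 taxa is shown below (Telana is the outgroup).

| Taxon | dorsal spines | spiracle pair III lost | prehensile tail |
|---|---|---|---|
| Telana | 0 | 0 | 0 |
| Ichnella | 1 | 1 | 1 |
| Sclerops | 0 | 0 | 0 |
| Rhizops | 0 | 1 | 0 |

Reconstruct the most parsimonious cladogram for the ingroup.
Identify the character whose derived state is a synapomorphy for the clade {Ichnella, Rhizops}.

spiracle pair III lost

The outgroup has state '0' for every character, so '1' is the derived state throughout.
dorsal spines: derived state '1' in Ichnella only — an autapomorphy, so it tells us nothing about relationships among taxa.
spiracle pair III lost: derived state '1' in Ichnella and Rhizops only — synapomorphy for {Ichnella, Rhizops}.
prehensile tail: derived state '1' in Ichnella only — an autapomorphy, so it tells us nothing about relationships among taxa.
Most parsimonious ingroup topology: ((Ichnella,Rhizops),Sclerops).
The clade {Ichnella, Rhizops} is supported by spiracle pair III lost: its derived state '1' occurs in exactly those taxa and in no other taxon (including the outgroup).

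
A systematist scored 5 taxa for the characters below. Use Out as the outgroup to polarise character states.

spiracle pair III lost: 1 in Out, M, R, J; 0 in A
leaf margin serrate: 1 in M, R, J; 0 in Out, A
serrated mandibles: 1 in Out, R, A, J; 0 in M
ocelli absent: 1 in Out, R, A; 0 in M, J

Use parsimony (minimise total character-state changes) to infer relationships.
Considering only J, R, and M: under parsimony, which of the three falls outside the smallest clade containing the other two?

R

Character polarity is set by the outgroup: the derived state is whichever differs from the outgroup's state, so for spiracle pair III lost, serrated mandibles, ocelli absent the derived state is '0', and for the remaining characters it is '1'.
spiracle pair III lost: derived state '0' in A only — an autapomorphy, so it tells us nothing about relationships among taxa.
leaf margin serrate (derived state '1') is shared by J, M, and R — a synapomorphy uniting that clade.
serrated mandibles: derived state '0' in M only — an autapomorphy, so it tells us nothing about relationships among taxa.
Only J and M show the derived state '0' for ocelli absent, supporting them as a clade.
Most parsimonious ingroup topology: (((M,J),R),A).
M and J share a more recent common ancestor with each other than either does with R, so R is the least closely related of the three.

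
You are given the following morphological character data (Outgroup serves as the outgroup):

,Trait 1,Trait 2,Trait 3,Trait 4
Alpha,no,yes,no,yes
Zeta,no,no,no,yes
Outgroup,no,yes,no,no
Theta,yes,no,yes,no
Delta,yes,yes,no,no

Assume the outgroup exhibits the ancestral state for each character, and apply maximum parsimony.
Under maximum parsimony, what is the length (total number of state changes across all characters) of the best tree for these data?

Character polarity is set by the outgroup: the derived state is whichever differs from the outgroup's state, so for Trait 2 the derived state is 'no', and for the remaining characters it is 'yes'.
Trait 1: derived state 'yes' in Delta and Theta only — synapomorphy for {Delta, Theta}.
Trait 2 groups Theta and Zeta, which is incompatible with the clades supported by the remaining characters; treating it as convergent (homoplasy) costs fewer steps than any alternative tree.
Trait 3: derived state 'yes' in Theta only — an autapomorphy, so it tells us nothing about relationships among taxa.
Trait 4 (derived state 'yes') is shared by Alpha and Zeta — a synapomorphy uniting that clade.
Most parsimonious ingroup topology: ((Zeta,Alpha),(Theta,Delta)).
Changes per character on this tree: Trait 1: 1; Trait 2: 2; Trait 3: 1; Trait 4: 1.
Total = 5.

5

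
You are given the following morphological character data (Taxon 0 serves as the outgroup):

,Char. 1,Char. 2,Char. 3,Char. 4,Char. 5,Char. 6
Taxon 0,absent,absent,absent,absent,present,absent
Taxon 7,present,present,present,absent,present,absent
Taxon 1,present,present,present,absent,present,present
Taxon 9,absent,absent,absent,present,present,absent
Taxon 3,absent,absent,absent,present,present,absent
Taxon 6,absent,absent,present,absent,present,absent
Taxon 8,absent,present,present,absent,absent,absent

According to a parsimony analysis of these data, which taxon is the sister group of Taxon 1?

Taxon 7

Character polarity is set by the outgroup: the derived state is whichever differs from the outgroup's state, so for Char. 5 the derived state is 'absent', and for the remaining characters it is 'present'.
Char. 1 (derived state 'present') is shared by Taxon 1 and Taxon 7 — a synapomorphy uniting that clade.
Only Taxon 1, Taxon 7, and Taxon 8 show the derived state 'present' for Char. 2, supporting them as a clade.
Char. 3 (derived state 'present') is shared by Taxon 1, Taxon 6, Taxon 7, and Taxon 8 — a synapomorphy uniting that clade.
Char. 4 (derived state 'present') is shared by Taxon 3 and Taxon 9 — a synapomorphy uniting that clade.
Char. 5: derived state 'absent' in Taxon 8 only — an autapomorphy, so it tells us nothing about relationships among taxa.
Char. 6 (derived state 'present') is unique to Taxon 1 (autapomorphy; uninformative for grouping).
Most parsimonious ingroup topology: ((((Taxon 7,Taxon 1),Taxon 8),Taxon 6),(Taxon 9,Taxon 3)).
Taxon 1 and Taxon 7 form a cherry on this tree, so they are sister taxa.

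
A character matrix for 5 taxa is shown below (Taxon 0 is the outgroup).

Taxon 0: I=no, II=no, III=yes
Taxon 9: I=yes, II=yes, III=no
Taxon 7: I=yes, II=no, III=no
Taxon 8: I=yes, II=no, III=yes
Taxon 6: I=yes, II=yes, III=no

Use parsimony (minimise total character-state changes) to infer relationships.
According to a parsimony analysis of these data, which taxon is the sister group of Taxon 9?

Taxon 6

Character polarity is set by the outgroup: the derived state is whichever differs from the outgroup's state, so for III the derived state is 'no', and for the remaining characters it is 'yes'.
I (derived state 'yes') is shared by all ingroup taxa — unites the whole ingroup.
II: derived state 'yes' in Taxon 6 and Taxon 9 only — synapomorphy for {Taxon 6, Taxon 9}.
III: derived state 'no' in Taxon 6, Taxon 7, and Taxon 9 only — synapomorphy for {Taxon 6, Taxon 7, Taxon 9}.
Most parsimonious ingroup topology: (((Taxon 9,Taxon 6),Taxon 7),Taxon 8).
Taxon 9 and Taxon 6 form a cherry on this tree, so they are sister taxa.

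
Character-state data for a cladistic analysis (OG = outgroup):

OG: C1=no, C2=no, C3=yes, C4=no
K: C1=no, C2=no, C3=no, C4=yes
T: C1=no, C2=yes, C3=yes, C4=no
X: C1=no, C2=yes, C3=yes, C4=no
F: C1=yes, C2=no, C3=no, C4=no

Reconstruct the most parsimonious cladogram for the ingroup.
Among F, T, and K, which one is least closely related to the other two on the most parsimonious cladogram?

Character polarity is set by the outgroup: the derived state is whichever differs from the outgroup's state, so for C3 the derived state is 'no', and for the remaining characters it is 'yes'.
C1: derived state 'yes' in F only — an autapomorphy, so it tells us nothing about relationships among taxa.
C2 (derived state 'yes') is shared by T and X — a synapomorphy uniting that clade.
C3: derived state 'no' in F and K only — synapomorphy for {F, K}.
C4 (derived state 'yes') is unique to K (autapomorphy; uninformative for grouping).
Most parsimonious ingroup topology: ((K,F),(T,X)).
F and K share a more recent common ancestor with each other than either does with T, so T is the least closely related of the three.

T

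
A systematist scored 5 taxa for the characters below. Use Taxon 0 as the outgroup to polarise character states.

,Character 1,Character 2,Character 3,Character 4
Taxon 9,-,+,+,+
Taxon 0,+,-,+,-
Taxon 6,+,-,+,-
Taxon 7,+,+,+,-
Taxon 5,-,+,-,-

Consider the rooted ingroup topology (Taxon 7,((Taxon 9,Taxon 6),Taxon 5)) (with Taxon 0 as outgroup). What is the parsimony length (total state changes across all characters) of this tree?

6

Map each character onto (Taxon 7,((Taxon 9,Taxon 6),Taxon 5)) (rooted by Taxon 0) and count the minimum state changes it requires (Fitch parsimony):
Character 1: 2; Character 2: 2; Character 3: 1; Character 4: 1.
Total tree length = 6.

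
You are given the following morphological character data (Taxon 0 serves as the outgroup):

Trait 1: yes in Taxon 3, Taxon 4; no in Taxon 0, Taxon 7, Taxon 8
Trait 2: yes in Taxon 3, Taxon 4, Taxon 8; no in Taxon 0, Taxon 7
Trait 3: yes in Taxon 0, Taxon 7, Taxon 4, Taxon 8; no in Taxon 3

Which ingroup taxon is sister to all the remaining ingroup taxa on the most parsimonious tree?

Character polarity is set by the outgroup: the derived state is whichever differs from the outgroup's state, so for Trait 3 the derived state is 'no', and for the remaining characters it is 'yes'.
Trait 1: derived state 'yes' in Taxon 3 and Taxon 4 only — synapomorphy for {Taxon 3, Taxon 4}.
Trait 2: derived state 'yes' in Taxon 3, Taxon 4, and Taxon 8 only — synapomorphy for {Taxon 3, Taxon 4, Taxon 8}.
Trait 3 (derived state 'no') is unique to Taxon 3 (autapomorphy; uninformative for grouping).
Most parsimonious ingroup topology: (Taxon 7,((Taxon 3,Taxon 4),Taxon 8)).
Taxon 7 is sister to the clade containing all other ingroup taxa, so it is the earliest-diverging (most basal) ingroup lineage.

Taxon 7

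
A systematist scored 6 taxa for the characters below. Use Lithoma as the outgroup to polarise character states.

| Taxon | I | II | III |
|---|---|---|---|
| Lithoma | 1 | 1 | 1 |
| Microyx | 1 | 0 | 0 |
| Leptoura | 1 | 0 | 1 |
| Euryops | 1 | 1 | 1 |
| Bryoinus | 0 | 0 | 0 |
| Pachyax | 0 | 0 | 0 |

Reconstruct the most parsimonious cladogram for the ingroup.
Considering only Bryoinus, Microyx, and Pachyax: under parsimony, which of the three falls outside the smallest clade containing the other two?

The outgroup has state '1' for every character, so '0' is the derived state throughout.
I: derived state '0' in Bryoinus and Pachyax only — synapomorphy for {Bryoinus, Pachyax}.
Only Bryoinus, Leptoura, Microyx, and Pachyax show the derived state '0' for II, supporting them as a clade.
III (derived state '0') is shared by Bryoinus, Microyx, and Pachyax — a synapomorphy uniting that clade.
Most parsimonious ingroup topology: (((Microyx,(Bryoinus,Pachyax)),Leptoura),Euryops).
Pachyax and Bryoinus share a more recent common ancestor with each other than either does with Microyx, so Microyx is the least closely related of the three.

Microyx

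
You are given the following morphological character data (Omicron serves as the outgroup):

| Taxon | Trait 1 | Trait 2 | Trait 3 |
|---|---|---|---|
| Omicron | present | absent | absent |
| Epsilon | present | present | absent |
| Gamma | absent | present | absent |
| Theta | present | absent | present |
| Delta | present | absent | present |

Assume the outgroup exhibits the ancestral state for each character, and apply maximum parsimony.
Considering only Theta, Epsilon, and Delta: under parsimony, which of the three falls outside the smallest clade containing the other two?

Character polarity is set by the outgroup: the derived state is whichever differs from the outgroup's state, so for Trait 1 the derived state is 'absent', and for the remaining characters it is 'present'.
Trait 1 (derived state 'absent') is unique to Gamma (autapomorphy; uninformative for grouping).
Trait 2 (derived state 'present') is shared by Epsilon and Gamma — a synapomorphy uniting that clade.
Trait 3: derived state 'present' in Delta and Theta only — synapomorphy for {Delta, Theta}.
Most parsimonious ingroup topology: ((Epsilon,Gamma),(Theta,Delta)).
Delta and Theta share a more recent common ancestor with each other than either does with Epsilon, so Epsilon is the least closely related of the three.

Epsilon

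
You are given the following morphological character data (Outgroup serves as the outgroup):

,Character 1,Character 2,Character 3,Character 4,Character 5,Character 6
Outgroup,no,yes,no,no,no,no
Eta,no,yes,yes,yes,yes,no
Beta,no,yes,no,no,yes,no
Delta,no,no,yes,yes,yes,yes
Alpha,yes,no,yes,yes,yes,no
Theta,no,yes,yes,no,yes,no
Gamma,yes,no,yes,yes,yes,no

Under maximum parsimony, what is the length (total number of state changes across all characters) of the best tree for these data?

6

Character polarity is set by the outgroup: the derived state is whichever differs from the outgroup's state, so for Character 2 the derived state is 'no', and for the remaining characters it is 'yes'.
Character 1: derived state 'yes' in Alpha and Gamma only — synapomorphy for {Alpha, Gamma}.
Character 2: derived state 'no' in Alpha, Delta, and Gamma only — synapomorphy for {Alpha, Delta, Gamma}.
Character 3: derived state 'yes' in Alpha, Delta, Eta, Gamma, and Theta only — synapomorphy for {Alpha, Delta, Eta, Gamma, Theta}.
Character 4 (derived state 'yes') is shared by Alpha, Delta, Eta, and Gamma — a synapomorphy uniting that clade.
All ingroup taxa share the derived state 'yes' for Character 5; it defines the ingroup but does not resolve relationships within it.
Character 6: derived state 'yes' in Delta only — an autapomorphy, so it tells us nothing about relationships among taxa.
Most parsimonious ingroup topology: (((Eta,(Delta,(Alpha,Gamma))),Theta),Beta).
Changes per character on this tree: Character 1: 1; Character 2: 1; Character 3: 1; Character 4: 1; Character 5: 1; Character 6: 1.
Total = 6.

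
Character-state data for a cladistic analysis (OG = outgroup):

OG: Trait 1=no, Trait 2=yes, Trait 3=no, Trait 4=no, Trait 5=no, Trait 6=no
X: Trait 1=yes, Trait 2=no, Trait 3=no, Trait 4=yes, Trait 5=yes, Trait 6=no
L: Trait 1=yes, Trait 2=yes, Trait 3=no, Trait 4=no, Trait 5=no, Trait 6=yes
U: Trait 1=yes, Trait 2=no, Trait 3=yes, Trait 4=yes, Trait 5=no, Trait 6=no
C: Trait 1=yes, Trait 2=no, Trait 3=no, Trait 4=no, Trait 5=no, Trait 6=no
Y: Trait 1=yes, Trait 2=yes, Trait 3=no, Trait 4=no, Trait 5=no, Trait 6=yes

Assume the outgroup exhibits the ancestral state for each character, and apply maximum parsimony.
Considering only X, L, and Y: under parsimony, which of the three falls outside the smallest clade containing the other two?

X

Character polarity is set by the outgroup: the derived state is whichever differs from the outgroup's state, so for Trait 2 the derived state is 'no', and for the remaining characters it is 'yes'.
Trait 1 (derived state 'yes') is shared by all ingroup taxa — unites the whole ingroup.
Only C, U, and X show the derived state 'no' for Trait 2, supporting them as a clade.
Trait 3: derived state 'yes' in U only — an autapomorphy, so it tells us nothing about relationships among taxa.
Trait 4 (derived state 'yes') is shared by U and X — a synapomorphy uniting that clade.
Trait 5: derived state 'yes' in X only — an autapomorphy, so it tells us nothing about relationships among taxa.
Trait 6: derived state 'yes' in L and Y only — synapomorphy for {L, Y}.
Most parsimonious ingroup topology: (((X,U),C),(L,Y)).
Y and L share a more recent common ancestor with each other than either does with X, so X is the least closely related of the three.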